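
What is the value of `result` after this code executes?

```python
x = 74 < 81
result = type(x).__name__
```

x is bool; result = 'bool'

'bool'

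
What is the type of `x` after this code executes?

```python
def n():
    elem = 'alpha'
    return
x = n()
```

Bare return returns None

NoneType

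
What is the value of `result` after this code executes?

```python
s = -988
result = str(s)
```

s = -988; result = '-988'

'-988'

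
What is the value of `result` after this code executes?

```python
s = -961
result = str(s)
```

s = -961; result = '-961'

'-961'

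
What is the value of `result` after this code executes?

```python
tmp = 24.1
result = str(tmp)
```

tmp = 24.1; result = '24.1'

'24.1'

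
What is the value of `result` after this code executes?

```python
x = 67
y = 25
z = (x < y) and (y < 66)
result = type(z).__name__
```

x is int; y is int; z is bool; result = 'bool'

'bool'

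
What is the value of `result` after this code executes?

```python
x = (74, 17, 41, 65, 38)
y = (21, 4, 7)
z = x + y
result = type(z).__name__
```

x is tuple; y is tuple; z is tuple; result = 'tuple'

'tuple'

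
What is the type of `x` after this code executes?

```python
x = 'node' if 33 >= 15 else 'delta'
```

Both branches of conditional are str

str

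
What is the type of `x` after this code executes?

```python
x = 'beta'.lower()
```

str.lower() returns str

str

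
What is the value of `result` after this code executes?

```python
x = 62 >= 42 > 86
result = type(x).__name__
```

x is bool; result = 'bool'

'bool'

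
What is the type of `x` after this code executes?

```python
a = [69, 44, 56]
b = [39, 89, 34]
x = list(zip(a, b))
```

list(zip()) returns a list of tuples

list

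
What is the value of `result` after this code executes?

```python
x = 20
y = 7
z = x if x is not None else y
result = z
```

x = 20; y = 7; z = 20; result = 20

20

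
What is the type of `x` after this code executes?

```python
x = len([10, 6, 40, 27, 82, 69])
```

len() always returns int

int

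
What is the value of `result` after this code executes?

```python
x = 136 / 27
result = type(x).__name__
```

x is float; result = 'float'

'float'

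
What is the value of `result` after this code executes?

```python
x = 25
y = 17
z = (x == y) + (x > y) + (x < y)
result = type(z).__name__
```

x is int; y is int; z is int; result = 'int'

'int'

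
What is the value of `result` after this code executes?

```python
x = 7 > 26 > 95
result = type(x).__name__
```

x is bool; result = 'bool'

'bool'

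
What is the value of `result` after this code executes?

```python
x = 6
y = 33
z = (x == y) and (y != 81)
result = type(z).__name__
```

x is int; y is int; z is bool; result = 'bool'

'bool'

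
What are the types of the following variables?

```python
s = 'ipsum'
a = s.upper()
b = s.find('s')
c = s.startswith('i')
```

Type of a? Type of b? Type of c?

upper() returns str; find() returns int; startswith() returns bool

str, int, bool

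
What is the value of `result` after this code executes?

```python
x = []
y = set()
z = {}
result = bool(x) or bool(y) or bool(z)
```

x = []; y = set(); z = {}; result = False

False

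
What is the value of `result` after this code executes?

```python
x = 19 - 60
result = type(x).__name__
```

x is int; result = 'int'

'int'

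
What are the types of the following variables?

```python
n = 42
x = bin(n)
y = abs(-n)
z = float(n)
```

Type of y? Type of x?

abs() of int returns int; bin() returns str

int, str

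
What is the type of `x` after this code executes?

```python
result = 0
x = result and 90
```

'and' returns first falsy value (0 is int)

int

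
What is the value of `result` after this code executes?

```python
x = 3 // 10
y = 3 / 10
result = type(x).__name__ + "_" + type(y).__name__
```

x is int; y is float; result = 'int_float'

'int_float'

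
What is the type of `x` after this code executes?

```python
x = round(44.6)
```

round() with no decimal places returns int

int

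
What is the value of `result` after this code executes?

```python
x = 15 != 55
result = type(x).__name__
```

x is bool; result = 'bool'

'bool'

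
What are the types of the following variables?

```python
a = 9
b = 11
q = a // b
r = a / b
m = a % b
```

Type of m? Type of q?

% of ints returns int; // returns int

int, int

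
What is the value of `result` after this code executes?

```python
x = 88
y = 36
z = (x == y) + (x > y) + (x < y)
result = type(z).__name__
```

x is int; y is int; z is int; result = 'int'

'int'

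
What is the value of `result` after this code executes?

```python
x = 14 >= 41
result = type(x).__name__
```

x is bool; result = 'bool'

'bool'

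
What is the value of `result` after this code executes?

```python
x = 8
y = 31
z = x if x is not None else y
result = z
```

x = 8; y = 31; z = 8; result = 8

8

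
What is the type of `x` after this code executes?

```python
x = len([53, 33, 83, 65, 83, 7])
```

len() always returns int

int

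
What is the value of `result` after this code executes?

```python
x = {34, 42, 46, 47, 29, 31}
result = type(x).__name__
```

x is set; result = 'set'

'set'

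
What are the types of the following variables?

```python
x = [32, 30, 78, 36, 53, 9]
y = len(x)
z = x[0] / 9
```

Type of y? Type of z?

len() returns int; int / int = float

int, float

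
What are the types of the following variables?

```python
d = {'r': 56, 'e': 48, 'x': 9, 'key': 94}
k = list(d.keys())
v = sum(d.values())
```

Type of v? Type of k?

sum of ints is int; list() converts to list

int, list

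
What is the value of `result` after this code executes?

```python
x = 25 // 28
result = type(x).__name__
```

x is int; result = 'int'

'int'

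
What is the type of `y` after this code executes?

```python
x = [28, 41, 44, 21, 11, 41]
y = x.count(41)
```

list.count() returns int

int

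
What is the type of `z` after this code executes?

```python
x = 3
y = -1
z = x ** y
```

int ** negative = float

float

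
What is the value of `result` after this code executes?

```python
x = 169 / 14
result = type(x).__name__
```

x is float; result = 'float'

'float'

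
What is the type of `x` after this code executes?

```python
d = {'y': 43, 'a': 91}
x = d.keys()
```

.keys() returns dict_keys view

dict_keys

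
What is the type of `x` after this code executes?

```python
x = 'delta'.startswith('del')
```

str.startswith() returns bool

bool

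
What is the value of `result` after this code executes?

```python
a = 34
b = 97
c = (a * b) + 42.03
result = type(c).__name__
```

a is int; b is int; c is float; result = 'float'

'float'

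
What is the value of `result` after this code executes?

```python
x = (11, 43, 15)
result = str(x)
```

x = (11, 43, 15); result = '(11, 43, 15)'

'(11, 43, 15)'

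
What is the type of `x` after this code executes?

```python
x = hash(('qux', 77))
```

hash() returns int

int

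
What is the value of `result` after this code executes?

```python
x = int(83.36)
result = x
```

x = 83; result = 83

83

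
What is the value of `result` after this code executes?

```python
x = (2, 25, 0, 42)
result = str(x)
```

x = (2, 25, 0, 42); result = '(2, 25, 0, 42)'

'(2, 25, 0, 42)'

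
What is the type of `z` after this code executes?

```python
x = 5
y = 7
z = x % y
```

int % int = int

int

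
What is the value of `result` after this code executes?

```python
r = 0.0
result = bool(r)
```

r = 0.0; result = False

False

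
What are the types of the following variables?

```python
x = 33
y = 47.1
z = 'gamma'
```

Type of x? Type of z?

x is assigned a bare integer (no decimal point), so it is an int; z is assigned a quoted string literal, so it is a str

int, str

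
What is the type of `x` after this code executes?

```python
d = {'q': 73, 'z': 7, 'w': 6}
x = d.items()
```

dict.items() returns dict_items view

dict_items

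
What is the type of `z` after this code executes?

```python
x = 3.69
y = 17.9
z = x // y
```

float // float = float

float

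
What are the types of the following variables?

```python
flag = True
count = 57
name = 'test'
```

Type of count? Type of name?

count is assigned a bare integer (no decimal point), so it is an int; name is assigned a quoted string literal, so it is a str

int, str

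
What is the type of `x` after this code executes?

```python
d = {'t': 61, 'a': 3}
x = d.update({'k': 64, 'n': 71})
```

dict.update() returns None

NoneType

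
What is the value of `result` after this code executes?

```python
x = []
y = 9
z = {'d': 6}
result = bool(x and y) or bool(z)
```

x = []; y = 9; z = {'d': 6}; result = True

True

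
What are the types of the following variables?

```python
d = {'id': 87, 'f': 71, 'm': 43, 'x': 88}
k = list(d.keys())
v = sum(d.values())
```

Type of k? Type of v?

list() converts to list; sum of ints is int

list, int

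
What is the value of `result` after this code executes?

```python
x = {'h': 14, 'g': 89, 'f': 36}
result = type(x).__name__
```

x is dict; result = 'dict'

'dict'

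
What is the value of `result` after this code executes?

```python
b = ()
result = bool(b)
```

b = (); result = False

False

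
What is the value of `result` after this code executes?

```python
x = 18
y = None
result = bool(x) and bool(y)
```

x = 18; y = None; result = False

False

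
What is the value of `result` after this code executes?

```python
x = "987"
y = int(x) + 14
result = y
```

x = '987'; y = 1001; result = 1001

1001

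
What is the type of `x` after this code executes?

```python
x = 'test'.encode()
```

str.encode() returns bytes

bytes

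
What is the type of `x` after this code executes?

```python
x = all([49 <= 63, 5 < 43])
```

all() returns bool

bool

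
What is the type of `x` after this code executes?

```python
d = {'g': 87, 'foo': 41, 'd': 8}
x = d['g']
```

Accessing dict[str, int] with str key returns int

int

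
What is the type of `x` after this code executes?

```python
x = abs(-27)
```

abs() of int returns int

int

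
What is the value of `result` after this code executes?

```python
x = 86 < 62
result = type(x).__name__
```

x is bool; result = 'bool'

'bool'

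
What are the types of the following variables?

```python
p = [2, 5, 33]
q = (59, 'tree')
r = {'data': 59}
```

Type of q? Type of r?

q is assigned a tuple (parenthesized, comma-separated values); r is assigned a dict literal ({key: value})

tuple, dict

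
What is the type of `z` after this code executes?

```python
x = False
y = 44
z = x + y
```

bool + int = int (bool is subclass of int)

int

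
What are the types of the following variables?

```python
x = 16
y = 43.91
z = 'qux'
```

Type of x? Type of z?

x is assigned a bare integer (no decimal point), so it is an int; z is assigned a quoted string literal, so it is a str

int, str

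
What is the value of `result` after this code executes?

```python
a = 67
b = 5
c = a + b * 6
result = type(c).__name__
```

a is int; b is int; c is int; result = 'int'

'int'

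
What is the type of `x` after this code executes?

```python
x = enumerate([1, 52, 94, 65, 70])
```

enumerate() returns an enumerate object

enumerate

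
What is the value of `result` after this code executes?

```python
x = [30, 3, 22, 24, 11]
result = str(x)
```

x = [30, 3, 22, 24, 11]; result = '[30, 3, 22, 24, 11]'

'[30, 3, 22, 24, 11]'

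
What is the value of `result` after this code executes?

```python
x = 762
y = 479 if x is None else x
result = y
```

x = 762; y = 762; result = 762

762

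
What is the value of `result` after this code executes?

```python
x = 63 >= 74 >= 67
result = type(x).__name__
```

x is bool; result = 'bool'

'bool'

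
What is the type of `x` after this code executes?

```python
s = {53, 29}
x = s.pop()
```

Popping from set[int] returns int

int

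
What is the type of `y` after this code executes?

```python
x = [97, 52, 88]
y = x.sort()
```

list.sort() returns None (mutates in place)

NoneType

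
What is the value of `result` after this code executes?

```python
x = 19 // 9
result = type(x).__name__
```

x is int; result = 'int'

'int'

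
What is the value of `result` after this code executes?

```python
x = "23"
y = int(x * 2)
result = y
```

x = '23'; y = 2323; result = 2323

2323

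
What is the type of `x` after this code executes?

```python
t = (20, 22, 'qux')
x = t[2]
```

Index 2 of tuple is a str literal

str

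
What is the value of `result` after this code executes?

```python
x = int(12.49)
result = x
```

x = 12; result = 12

12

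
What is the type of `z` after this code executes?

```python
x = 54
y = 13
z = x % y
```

int % int = int

int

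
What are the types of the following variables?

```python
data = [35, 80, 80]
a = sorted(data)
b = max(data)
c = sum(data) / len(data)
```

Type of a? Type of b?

sorted() returns list; max of ints returns int

list, int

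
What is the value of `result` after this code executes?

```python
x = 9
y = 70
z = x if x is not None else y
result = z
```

x = 9; y = 70; z = 9; result = 9

9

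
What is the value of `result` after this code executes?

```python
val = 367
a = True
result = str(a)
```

val = 367; a = True; result = 'True'

'True'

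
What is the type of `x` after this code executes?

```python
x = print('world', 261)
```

print() returns None

NoneType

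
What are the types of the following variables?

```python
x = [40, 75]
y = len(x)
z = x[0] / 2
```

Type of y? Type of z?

len() returns int; int / int = float

int, float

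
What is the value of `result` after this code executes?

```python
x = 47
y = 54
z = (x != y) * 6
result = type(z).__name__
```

x is int; y is int; z is int; result = 'int'

'int'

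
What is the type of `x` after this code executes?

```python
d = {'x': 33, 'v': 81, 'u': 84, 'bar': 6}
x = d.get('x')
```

dict.get() returns value type when found

int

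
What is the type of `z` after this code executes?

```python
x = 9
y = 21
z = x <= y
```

Comparison returns bool

bool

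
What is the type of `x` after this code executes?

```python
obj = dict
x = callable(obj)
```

callable() returns bool

bool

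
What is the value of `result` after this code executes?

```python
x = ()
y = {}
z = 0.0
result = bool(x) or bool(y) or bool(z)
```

x = (); y = {}; z = 0.0; result = False

False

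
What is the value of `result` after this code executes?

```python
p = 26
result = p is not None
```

p = 26; result = True

True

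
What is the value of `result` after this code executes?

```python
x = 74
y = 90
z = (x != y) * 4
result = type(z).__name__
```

x is int; y is int; z is int; result = 'int'

'int'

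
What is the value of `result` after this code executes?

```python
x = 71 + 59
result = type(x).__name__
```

x is int; result = 'int'

'int'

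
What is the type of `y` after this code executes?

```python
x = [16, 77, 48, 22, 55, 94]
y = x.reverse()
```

list.reverse() returns None

NoneType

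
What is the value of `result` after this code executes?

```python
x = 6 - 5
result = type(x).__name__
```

x is int; result = 'int'

'int'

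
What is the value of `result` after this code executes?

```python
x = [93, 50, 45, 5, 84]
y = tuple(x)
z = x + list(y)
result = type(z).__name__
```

x is list; y is tuple; z is list; result = 'list'

'list'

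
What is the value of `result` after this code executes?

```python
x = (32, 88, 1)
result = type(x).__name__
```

x is tuple; result = 'tuple'

'tuple'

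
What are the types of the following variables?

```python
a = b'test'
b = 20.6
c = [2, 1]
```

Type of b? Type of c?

b is assigned a number with a decimal point, so it is a float; c is assigned a list literal (square brackets)

float, list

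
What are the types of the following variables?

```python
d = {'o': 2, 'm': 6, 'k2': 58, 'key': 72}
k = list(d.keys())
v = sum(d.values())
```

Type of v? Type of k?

sum of ints is int; list() converts to list

int, list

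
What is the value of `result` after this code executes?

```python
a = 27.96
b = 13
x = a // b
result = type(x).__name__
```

a is float; b is int; x is float; result = 'float'

'float'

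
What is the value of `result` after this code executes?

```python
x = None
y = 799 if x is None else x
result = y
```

x = None; y = 799; result = 799

799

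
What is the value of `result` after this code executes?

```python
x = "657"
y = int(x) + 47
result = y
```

x = '657'; y = 704; result = 704

704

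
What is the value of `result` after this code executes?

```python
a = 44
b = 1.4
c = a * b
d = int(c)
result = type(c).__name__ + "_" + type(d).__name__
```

a is int; b is float; c is float; d is int; result = 'float_int'

'float_int'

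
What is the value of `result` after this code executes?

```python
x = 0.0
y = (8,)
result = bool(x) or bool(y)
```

x = 0.0; y = (8,); result = True

True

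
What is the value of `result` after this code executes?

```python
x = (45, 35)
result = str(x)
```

x = (45, 35); result = '(45, 35)'

'(45, 35)'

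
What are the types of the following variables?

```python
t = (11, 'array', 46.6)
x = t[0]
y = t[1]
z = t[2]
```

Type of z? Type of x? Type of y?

tuple[2] is float; tuple[0] is int; tuple[1] is str

float, int, str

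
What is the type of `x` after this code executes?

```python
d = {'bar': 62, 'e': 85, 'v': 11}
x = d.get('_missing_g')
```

dict.get() returns None when key not found

NoneType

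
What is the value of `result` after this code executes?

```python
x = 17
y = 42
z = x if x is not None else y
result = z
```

x = 17; y = 42; z = 17; result = 17

17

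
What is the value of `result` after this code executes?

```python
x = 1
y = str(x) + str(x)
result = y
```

x = 1; y = '11'; result = '11'

'11'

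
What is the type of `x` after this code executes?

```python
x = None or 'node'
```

'or' with None returns the other truthy value (str)

str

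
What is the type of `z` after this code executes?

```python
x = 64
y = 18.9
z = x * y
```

int * float = float

float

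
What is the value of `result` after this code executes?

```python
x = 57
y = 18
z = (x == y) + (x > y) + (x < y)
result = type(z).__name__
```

x is int; y is int; z is int; result = 'int'

'int'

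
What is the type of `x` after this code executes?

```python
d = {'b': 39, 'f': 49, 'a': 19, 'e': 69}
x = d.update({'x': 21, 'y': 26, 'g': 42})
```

dict.update() returns None

NoneType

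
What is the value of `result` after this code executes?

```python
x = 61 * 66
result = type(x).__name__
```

x is int; result = 'int'

'int'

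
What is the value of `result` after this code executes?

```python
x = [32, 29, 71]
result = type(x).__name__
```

x is list; result = 'list'

'list'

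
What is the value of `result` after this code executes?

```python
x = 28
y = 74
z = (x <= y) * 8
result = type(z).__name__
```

x is int; y is int; z is int; result = 'int'

'int'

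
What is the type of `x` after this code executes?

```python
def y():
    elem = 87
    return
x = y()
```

Bare return returns None

NoneType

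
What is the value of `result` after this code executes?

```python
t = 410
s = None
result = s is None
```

t = 410; s = None; result = True

True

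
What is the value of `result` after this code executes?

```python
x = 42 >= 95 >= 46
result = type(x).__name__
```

x is bool; result = 'bool'

'bool'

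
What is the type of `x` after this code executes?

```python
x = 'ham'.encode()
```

str.encode() returns bytes

bytes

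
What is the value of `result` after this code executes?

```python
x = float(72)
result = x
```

x = 72.0; result = 72.0

72.0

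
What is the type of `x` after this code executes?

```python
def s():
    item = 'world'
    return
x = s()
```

Bare return returns None

NoneType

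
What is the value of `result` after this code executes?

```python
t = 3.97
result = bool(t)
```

t = 3.97; result = True

True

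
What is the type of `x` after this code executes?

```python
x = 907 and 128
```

'and' with truthy values returns last operand (int)

int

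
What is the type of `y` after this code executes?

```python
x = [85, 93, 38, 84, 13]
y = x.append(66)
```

list.append() returns None (mutates in place)

NoneType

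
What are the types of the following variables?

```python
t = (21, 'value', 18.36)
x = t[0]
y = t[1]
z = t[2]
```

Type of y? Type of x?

tuple[1] is str; tuple[0] is int

str, int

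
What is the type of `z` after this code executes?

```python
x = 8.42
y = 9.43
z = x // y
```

float // float = float

float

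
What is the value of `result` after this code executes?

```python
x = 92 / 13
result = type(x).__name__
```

x is float; result = 'float'

'float'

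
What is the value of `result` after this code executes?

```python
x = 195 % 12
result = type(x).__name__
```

x is int; result = 'int'

'int'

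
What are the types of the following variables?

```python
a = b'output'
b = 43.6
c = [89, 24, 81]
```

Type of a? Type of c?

a is assigned a bytes literal (b'...' prefix); c is assigned a list literal (square brackets)

bytes, list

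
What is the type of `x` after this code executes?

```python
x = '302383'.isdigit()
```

str.isdigit() returns bool

bool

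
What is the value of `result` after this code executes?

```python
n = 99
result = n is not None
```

n = 99; result = True

True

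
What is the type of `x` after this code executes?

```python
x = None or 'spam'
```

'or' with None returns the other truthy value (str)

str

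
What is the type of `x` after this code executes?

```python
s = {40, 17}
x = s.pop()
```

Popping from set[int] returns int

int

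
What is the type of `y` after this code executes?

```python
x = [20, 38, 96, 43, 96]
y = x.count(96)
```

list.count() returns int

int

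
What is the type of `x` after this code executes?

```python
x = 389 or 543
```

'or' returns first truthy value (int)

int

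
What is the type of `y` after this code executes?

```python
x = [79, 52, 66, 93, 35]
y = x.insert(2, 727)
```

list.insert() returns None

NoneType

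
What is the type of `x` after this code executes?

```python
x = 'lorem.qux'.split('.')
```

str.split() returns list

list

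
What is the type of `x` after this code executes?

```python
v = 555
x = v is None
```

'is' comparison returns bool

bool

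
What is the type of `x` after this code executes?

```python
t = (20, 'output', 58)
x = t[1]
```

Index 1 of tuple is a str literal

str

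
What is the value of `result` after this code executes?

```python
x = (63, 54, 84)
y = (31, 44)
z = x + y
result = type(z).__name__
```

x is tuple; y is tuple; z is tuple; result = 'tuple'

'tuple'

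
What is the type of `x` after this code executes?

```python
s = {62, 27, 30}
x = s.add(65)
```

set.add() returns None (mutates in place)

NoneType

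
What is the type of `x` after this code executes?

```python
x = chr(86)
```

chr() returns str (single char)

str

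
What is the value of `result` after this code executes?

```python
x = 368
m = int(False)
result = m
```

x = 368; m = 0; result = 0

0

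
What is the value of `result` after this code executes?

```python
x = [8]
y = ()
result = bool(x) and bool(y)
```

x = [8]; y = (); result = False

False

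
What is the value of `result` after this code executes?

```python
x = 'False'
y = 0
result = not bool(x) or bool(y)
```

x = 'False'; y = 0; result = False

False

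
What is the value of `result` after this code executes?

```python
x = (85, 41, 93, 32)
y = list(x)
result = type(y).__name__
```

x is tuple; y is list; result = 'list'

'list'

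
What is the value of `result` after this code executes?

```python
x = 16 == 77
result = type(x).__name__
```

x is bool; result = 'bool'

'bool'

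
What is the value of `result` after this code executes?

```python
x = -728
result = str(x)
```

x = -728; result = '-728'

'-728'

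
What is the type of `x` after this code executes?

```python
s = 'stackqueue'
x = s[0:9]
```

Slicing a str returns str

str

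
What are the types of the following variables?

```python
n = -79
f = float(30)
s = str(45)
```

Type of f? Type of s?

f is assigned the result of calling float(), which returns a float; s is assigned the result of calling str(), which returns a str

float, str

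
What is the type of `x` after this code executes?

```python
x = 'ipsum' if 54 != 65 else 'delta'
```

Both branches of conditional are str

str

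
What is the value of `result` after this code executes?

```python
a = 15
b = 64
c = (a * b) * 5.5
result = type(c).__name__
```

a is int; b is int; c is float; result = 'float'

'float'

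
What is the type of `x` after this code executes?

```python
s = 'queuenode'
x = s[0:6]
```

Slicing a str returns str

str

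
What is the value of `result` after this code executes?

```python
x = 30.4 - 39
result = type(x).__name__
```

x is float; result = 'float'

'float'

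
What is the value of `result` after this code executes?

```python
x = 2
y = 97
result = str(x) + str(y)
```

x = 2; y = 97; result = '297'

'297'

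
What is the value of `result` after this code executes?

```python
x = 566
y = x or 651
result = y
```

x = 566; y = 566; result = 566

566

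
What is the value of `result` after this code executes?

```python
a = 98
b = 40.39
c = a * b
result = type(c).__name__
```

a is int; b is float; c is float; result = 'float'

'float'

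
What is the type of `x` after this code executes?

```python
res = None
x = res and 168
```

'and' returns first falsy value (None)

NoneType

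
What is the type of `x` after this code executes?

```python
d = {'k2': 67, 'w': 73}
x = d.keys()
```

.keys() returns dict_keys view

dict_keys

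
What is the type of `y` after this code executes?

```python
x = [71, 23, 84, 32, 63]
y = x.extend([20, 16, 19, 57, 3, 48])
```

list.extend() returns None

NoneType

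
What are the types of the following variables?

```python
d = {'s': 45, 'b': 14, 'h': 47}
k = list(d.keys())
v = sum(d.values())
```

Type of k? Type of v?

list() converts to list; sum of ints is int

list, int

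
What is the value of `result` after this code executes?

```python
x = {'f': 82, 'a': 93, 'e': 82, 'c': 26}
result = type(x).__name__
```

x is dict; result = 'dict'

'dict'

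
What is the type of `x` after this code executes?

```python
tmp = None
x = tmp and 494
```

'and' returns first falsy value (None)

NoneType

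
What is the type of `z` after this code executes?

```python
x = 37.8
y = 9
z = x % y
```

float % int = float

float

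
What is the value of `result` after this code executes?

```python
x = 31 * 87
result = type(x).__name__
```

x is int; result = 'int'

'int'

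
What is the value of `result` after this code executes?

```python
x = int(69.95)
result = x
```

x = 69; result = 69

69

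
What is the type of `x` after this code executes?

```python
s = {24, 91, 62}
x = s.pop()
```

Popping from set[int] returns int

int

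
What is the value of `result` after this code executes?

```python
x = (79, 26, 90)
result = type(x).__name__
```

x is tuple; result = 'tuple'

'tuple'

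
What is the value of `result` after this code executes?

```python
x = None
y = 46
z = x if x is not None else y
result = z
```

x = None; y = 46; z = 46; result = 46

46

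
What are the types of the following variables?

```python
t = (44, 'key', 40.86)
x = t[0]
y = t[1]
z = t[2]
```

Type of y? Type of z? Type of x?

tuple[1] is str; tuple[2] is float; tuple[0] is int

str, float, int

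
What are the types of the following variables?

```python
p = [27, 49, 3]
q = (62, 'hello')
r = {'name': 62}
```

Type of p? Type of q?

p is assigned a list literal (square brackets); q is assigned a tuple (parenthesized, comma-separated values)

list, tuple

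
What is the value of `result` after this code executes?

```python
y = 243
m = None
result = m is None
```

y = 243; m = None; result = True

True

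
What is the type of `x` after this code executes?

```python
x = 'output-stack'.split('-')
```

str.split() returns list

list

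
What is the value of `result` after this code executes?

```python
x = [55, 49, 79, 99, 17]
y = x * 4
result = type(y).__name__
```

x is list; y is list; result = 'list'

'list'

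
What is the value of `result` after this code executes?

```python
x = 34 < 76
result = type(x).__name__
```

x is bool; result = 'bool'

'bool'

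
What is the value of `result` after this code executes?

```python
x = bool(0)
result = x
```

x = False; result = False

False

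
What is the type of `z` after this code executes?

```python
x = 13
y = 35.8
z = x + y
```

int + float = float

float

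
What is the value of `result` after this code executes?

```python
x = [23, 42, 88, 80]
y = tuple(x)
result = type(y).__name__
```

x is list; y is tuple; result = 'tuple'

'tuple'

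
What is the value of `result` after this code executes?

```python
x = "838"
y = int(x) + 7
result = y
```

x = '838'; y = 845; result = 845

845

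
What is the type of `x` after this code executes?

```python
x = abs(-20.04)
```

abs() of float returns float

float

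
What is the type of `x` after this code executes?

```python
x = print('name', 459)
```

print() returns None

NoneType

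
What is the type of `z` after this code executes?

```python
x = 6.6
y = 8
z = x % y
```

float % int = float

float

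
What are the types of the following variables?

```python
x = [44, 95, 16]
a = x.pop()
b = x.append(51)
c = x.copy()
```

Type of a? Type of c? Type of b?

pop() returns element; copy() returns list; append() returns None

int, list, NoneType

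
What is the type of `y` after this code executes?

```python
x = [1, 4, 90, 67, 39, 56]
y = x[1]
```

Indexing list[int] returns int

int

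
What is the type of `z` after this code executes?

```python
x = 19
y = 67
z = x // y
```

int // int = int

int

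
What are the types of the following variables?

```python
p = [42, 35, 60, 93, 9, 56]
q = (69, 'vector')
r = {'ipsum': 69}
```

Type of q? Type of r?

q is assigned a tuple (parenthesized, comma-separated values); r is assigned a dict literal ({key: value})

tuple, dict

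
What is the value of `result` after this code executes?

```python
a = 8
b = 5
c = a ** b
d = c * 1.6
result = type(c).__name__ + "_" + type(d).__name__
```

a is int; b is int; c is int; d is float; result = 'int_float'

'int_float'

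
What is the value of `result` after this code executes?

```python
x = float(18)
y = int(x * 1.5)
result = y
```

x = 18.0; y = 27; result = 27

27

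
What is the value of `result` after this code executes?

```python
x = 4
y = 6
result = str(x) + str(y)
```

x = 4; y = 6; result = '46'

'46'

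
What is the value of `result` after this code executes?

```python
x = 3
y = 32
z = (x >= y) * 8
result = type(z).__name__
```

x is int; y is int; z is int; result = 'int'

'int'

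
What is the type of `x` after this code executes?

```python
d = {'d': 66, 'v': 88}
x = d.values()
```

.values() returns dict_values view

dict_values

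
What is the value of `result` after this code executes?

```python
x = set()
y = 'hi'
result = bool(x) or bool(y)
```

x = set(); y = 'hi'; result = True

True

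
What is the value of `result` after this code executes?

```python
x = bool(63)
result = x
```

x = True; result = True

True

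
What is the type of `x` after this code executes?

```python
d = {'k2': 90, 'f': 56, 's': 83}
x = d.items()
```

dict.items() returns dict_items view

dict_items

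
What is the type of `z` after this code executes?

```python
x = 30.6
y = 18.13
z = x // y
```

float // float = float

float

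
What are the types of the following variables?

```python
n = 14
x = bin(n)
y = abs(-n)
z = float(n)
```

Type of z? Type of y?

float() returns float; abs() of int returns int

float, int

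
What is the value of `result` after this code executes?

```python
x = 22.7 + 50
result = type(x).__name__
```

x is float; result = 'float'

'float'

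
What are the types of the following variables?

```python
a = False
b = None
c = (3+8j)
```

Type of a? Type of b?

a is assigned the constant False, which has type bool; b is assigned None, whose type is NoneType

bool, NoneType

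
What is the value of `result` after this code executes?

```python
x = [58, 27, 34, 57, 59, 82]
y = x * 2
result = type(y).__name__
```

x is list; y is list; result = 'list'

'list'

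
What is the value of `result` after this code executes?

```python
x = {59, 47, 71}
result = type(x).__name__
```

x is set; result = 'set'

'set'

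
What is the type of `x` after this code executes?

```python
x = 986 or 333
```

'or' returns first truthy value (int)

int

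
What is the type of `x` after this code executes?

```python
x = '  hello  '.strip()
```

str.strip() returns str

str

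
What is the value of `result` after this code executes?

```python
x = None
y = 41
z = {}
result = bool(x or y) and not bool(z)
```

x = None; y = 41; z = {}; result = True

True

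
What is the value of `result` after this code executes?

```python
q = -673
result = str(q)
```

q = -673; result = '-673'

'-673'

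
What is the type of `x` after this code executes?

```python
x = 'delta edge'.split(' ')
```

str.split() returns list

list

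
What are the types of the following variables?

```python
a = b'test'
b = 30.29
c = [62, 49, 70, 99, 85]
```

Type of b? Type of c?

b is assigned a number with a decimal point, so it is a float; c is assigned a list literal (square brackets)

float, list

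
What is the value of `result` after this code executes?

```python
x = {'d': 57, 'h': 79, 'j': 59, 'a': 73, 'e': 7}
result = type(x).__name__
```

x is dict; result = 'dict'

'dict'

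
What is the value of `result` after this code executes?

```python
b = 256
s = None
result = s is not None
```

b = 256; s = None; result = False

False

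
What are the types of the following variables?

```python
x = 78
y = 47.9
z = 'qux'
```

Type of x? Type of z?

x is assigned a bare integer (no decimal point), so it is an int; z is assigned a quoted string literal, so it is a str

int, str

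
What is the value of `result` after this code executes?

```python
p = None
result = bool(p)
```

p = None; result = False

False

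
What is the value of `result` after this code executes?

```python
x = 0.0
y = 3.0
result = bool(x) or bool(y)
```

x = 0.0; y = 3.0; result = True

True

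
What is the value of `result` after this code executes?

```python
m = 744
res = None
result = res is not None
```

m = 744; res = None; result = False

False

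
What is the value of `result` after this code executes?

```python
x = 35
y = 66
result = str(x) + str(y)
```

x = 35; y = 66; result = '3566'

'3566'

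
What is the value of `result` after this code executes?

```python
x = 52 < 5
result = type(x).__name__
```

x is bool; result = 'bool'

'bool'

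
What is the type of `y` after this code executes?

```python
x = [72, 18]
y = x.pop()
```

list.pop() returns the popped element

int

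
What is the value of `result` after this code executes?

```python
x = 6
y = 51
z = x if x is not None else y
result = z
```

x = 6; y = 51; z = 6; result = 6

6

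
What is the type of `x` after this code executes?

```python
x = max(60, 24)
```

max() of ints returns int

int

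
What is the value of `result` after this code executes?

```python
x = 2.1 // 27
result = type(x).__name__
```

x is float; result = 'float'

'float'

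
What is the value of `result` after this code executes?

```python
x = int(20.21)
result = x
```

x = 20; result = 20

20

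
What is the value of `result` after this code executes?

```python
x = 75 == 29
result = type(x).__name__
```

x is bool; result = 'bool'

'bool'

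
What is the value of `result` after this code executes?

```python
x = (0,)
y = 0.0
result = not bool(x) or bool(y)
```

x = (0,); y = 0.0; result = False

False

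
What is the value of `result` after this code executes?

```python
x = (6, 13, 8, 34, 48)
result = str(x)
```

x = (6, 13, 8, 34, 48); result = '(6, 13, 8, 34, 48)'

'(6, 13, 8, 34, 48)'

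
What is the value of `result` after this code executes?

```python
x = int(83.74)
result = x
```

x = 83; result = 83

83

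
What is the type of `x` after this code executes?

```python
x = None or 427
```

'or' with None returns the other truthy value

int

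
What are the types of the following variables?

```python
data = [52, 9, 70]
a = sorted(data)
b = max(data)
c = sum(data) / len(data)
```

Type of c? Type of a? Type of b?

int / int = float; sorted() returns list; max of ints returns int

float, list, int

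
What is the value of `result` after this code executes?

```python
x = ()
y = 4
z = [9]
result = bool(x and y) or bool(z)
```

x = (); y = 4; z = [9]; result = True

True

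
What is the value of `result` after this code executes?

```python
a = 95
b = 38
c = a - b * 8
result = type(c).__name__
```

a is int; b is int; c is int; result = 'int'

'int'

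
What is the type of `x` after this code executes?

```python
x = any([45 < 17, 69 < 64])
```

any() returns bool

bool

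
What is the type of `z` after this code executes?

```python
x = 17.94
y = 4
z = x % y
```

float % int = float

float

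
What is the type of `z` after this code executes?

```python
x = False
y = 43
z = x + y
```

bool + int = int (bool is subclass of int)

int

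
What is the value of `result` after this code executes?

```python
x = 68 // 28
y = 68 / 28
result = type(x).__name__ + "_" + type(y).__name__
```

x is int; y is float; result = 'int_float'

'int_float'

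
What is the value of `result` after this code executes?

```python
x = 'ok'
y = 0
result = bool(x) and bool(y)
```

x = 'ok'; y = 0; result = False

False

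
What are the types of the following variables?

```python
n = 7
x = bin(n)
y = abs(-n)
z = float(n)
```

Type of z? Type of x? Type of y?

float() returns float; bin() returns str; abs() of int returns int

float, str, int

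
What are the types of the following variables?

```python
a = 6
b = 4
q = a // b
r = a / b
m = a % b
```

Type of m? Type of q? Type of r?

% of ints returns int; // returns int; / returns float

int, int, float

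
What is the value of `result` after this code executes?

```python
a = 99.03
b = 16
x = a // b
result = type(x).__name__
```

a is float; b is int; x is float; result = 'float'

'float'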